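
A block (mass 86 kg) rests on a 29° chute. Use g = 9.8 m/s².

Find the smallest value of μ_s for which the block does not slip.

At the slip threshold m g sin θ = μ_s m g cos θ, so μ_s,min = tan θ.
μ_s,min = tan 29° = 0.554.

μ_s,min ≈ 0.554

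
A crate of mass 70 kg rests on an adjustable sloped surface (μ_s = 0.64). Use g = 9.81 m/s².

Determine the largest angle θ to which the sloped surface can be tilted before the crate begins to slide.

At the slip threshold, m g sin θ = μ_s · m g cos θ, so tan θ = μ_s.
θ_max = arctan(0.64) = 32.6°.

θ_max ≈ 32.6°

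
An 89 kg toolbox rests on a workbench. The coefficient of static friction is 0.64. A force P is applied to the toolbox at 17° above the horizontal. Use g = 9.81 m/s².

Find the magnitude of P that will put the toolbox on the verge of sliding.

N = m g − P sin α (the pull lifts the toolbox).
At impending slip, P cos α = μ_s N = μ_s (m g − P sin α).
Solving: P (cos α + μ_s sin α) = μ_s m g → P = 0.64×873/(cos 17° + 0.64 sin 17°) = 559/1.143 = 489 N.

P ≈ 489 N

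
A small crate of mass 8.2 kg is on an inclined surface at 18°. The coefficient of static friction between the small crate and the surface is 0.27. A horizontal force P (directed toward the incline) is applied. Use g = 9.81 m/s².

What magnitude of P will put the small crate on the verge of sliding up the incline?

At impending motion up the slope, friction acts down-slope at its limit: f = μ_s N.
Perpendicular to the incline: N = m g cos θ + P sin θ.
Along the incline: P cos θ = m g sin θ + μ_s N = m g sin θ + μ_s (m g cos θ + P sin θ).
Solving, P (cos θ − μ_s sin θ) = m g (sin θ + μ_s cos θ), so P = 8.2×9.81×(sin 18° + 0.27 cos 18°)/(cos 18° − 0.27 sin 18°) = 80.4×0.5658/0.8676 = 52.5 N.

P ≈ 52.5 N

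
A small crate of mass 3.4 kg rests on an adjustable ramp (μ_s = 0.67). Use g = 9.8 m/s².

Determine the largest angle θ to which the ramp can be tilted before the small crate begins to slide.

At the slip threshold, m g sin θ = μ_s · m g cos θ, so tan θ = μ_s.
θ_max = arctan(0.67) = 33.8°.

θ_max ≈ 33.8°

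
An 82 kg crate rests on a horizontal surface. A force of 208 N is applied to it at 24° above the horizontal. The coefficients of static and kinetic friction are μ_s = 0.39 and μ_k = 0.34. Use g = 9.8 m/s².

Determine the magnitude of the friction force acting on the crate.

The vertical component of P reduces the normal force: N = m g − P sin α = 803.6 − 84.6 = 719 N.
Horizontally, friction must balance P cos α = 190 N.
The static-friction limit is μ_s N = 280.4 N.
190 ≤ 280.4 N → static; friction equals the required 190 N.

f ≈ 190 N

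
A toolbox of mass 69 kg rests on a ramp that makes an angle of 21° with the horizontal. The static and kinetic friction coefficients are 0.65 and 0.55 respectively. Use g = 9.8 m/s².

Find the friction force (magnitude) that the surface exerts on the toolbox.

f ≈ 242 N (up the incline)

The normal reaction is N = m g cos θ = 631.3 N.
Along the slope the weight component is m g sin θ = 242.3 N; friction must supply exactly this, acting up-slope.
Static friction can supply at most μ_s N = 410.3 N.
Since |242.3| ≤ 410.3 N, no slip — friction simply equals what equilibrium demands.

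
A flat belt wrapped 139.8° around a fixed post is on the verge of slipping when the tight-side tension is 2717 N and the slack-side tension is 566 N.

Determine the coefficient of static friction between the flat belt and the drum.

T₂/T₁ = e^{μβ} → μ = ln(T₂/T₁)/β.
β = 139.8° = 2.44 rad.
μ = ln(2717/566)/2.44 = ln(4.8)/2.44 = 0.643.

μ ≈ 0.643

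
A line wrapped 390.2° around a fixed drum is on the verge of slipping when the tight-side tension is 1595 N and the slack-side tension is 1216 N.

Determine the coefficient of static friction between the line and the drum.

T₂/T₁ = e^{μβ} → μ = ln(T₂/T₁)/β.
β = 390.2° = 6.81 rad.
μ = ln(1595/1216)/6.81 = ln(1.312)/6.81 = 0.0398.

μ ≈ 0.0398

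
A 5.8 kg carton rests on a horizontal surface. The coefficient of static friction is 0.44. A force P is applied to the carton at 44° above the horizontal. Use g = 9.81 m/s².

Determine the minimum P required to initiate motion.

N = m g − P sin α (the pull lifts the carton).
At impending slip, P cos α = μ_s N = μ_s (m g − P sin α).
Solving: P (cos α + μ_s sin α) = μ_s m g → P = 0.44×56.9/(cos 44° + 0.44 sin 44°) = 25/1.025 = 24.4 N.

P ≈ 24.4 N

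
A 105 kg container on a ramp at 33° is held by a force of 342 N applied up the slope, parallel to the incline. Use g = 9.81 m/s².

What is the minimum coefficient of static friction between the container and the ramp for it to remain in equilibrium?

μ_s,min ≈ 0.254

N = m g cos θ = 863.9 N.
Friction must make up the shortfall along the incline: f = m g sin θ − P = 561 − 342 = 219 N.
At the threshold f = μ_s N, so μ_s,min = 219/863.9 = 0.254.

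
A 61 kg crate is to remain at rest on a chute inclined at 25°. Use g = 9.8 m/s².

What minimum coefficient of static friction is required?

μ_s,min ≈ 0.466

At the slip threshold m g sin θ = μ_s m g cos θ, so μ_s,min = tan θ.
μ_s,min = tan 25° = 0.466.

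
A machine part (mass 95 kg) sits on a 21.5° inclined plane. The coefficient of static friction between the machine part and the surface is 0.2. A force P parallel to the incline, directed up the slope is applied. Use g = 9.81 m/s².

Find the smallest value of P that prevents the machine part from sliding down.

The machine part tends to slide down (tan θ > μ_s), so at the point of impending slip friction acts up-slope at its limit: f = μ_s N.
P is parallel to the surface, so N = m g cos θ = 867 N.
Along the incline: P + μ_s N = m g sin θ, so P = 342 − 0.2×867 = 168 N.

P_min ≈ 168 N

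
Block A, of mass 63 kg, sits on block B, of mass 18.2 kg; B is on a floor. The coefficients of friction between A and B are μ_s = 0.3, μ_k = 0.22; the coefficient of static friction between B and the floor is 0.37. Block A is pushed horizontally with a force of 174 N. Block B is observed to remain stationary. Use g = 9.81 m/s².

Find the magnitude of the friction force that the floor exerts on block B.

f ≈ 174 N

The normal force B exerts on A is simply A's weight, N₁ = 618 N.
So the A–B interface can sustain at most μ_s N₁ = 185.4 N of static friction.
P = 174 N is within that limit, so A and B move together (both at rest); the A–B friction is simply f₁ = P = 174 N.
B experiences an equal 174 N forward from A (third law). B is in equilibrium, so the floor supplies f₂ = 174 N of static friction (limit μ_s(m_A+m_B)g = 294.7 N, not exceeded).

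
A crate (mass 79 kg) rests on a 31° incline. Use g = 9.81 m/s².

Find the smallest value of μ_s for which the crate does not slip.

At the slip threshold m g sin θ = μ_s m g cos θ, so μ_s,min = tan θ.
μ_s,min = tan 31° = 0.601.

μ_s,min ≈ 0.601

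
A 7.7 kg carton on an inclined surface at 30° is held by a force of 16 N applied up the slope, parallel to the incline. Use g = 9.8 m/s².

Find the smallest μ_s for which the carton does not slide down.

N = m g cos θ = 65.35 N.
Friction must make up the shortfall along the incline: f = m g sin θ − P = 37.73 − 16 = 21.73 N.
At the threshold f = μ_s N, so μ_s,min = 21.73/65.35 = 0.333.

μ_s,min ≈ 0.333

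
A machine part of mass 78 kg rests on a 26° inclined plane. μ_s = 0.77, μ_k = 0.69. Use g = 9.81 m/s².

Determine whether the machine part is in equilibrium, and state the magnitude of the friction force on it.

f ≈ 335 N

N = m g cos θ = 688 N.
Down-slope weight component: m g sin θ = 335 N.
μ_s N = 530 N.
335 ≤ 530 N, so it stays put; friction = 335 N.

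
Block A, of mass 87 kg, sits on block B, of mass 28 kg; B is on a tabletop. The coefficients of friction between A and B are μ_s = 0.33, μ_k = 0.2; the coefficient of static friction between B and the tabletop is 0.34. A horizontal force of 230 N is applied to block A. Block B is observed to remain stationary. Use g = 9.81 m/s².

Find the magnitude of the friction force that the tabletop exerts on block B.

Normal force at the A–B interface: N₁ = m_A g = 853.5 N.
Maximum static friction on A from B: μ_s N₁ = 0.33×853.5 = 281.6 N.
P = 230 N is within that limit, so A and B move together (both at rest); the A–B friction is simply f₁ = P = 230 N.
B experiences an equal 230 N forward from A (third law). B is in equilibrium, so the floor supplies f₂ = 230 N of static friction (limit μ_s(m_A+m_B)g = 383.6 N, not exceeded).

f ≈ 230 N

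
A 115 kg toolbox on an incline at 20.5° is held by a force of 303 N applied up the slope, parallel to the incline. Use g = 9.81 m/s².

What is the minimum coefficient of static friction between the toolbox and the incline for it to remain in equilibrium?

μ_s,min ≈ 0.0871

N = m g cos θ = 1057 N.
Friction must make up the shortfall along the incline: f = m g sin θ − P = 395.1 − 303 = 92.09 N.
At the threshold f = μ_s N, so μ_s,min = 92.09/1057 = 0.0871.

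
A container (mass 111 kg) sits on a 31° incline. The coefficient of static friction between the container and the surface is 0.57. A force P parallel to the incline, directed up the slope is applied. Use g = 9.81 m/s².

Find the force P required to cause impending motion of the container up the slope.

At impending motion up the slope, friction acts down-slope at its limit: f = μ_s N.
P is parallel to the surface, so N = m g cos θ = 933 N.
Along the incline: P = m g sin θ + μ_s N = 561 + 0.57×933 = 1090 N.

P ≈ 1090 N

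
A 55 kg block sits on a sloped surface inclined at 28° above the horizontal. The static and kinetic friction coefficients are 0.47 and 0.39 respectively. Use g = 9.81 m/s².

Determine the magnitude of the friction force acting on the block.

The normal reaction is N = m g cos θ = 476.4 N.
For equilibrium along the incline, friction must balance the weight component: f = m g sin θ = 253.3 N up the slope.
The static-friction ceiling is μ_s N = 0.47 × 476.4 = 223.9 N.
|253.3| exceeds 223.9 N, so the block slips down-slope; friction is kinetic, f = μ_k N = 0.39×476.4 = 186 N.

f ≈ 186 N (up the incline)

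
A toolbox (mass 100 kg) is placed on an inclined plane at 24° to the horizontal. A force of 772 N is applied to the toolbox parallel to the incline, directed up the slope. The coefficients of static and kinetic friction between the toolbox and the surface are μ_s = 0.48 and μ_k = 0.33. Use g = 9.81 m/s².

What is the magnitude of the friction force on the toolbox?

f ≈ 373 N (down the incline)

The normal reaction is N = m g cos θ = 896.2 N.
Parallel to the incline, ΣF = 0 gives f = m g sin θ − P = 399 − 772 = -373 N (up-slope positive).
The static-friction ceiling is μ_s N = 0.48 × 896.2 = 430.2 N.
Since |-373| ≤ 430.2 N, the toolbox remains in static equilibrium and friction takes exactly the required value.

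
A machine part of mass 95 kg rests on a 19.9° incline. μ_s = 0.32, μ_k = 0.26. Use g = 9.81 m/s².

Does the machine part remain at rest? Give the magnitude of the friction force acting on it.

f ≈ 228 N

N = m g cos θ = 876 N.
Down-slope weight component: m g sin θ = 317 N.
μ_s N = 280 N.
317 > 280 N, so it slides; kinetic friction f = μ_k N = 0.26×876 = 228 N.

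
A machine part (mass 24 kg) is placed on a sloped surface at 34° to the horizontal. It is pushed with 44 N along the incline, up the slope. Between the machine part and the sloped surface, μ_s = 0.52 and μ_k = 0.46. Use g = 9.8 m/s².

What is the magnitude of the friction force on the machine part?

f ≈ 87.5 N (up the incline)

Perpendicular to the surface, N = m g cos θ = 24·9.8·cos 34° = 195 N.
The friction needed for equilibrium is m g sin θ − P = 131.5 − 44 = 87.52 N, measured positive up-slope.
Static friction can supply at most μ_s N = 101.4 N.
Since |87.52| ≤ 101.4 N, static friction is sufficient; f equals the required value, not μ_s N.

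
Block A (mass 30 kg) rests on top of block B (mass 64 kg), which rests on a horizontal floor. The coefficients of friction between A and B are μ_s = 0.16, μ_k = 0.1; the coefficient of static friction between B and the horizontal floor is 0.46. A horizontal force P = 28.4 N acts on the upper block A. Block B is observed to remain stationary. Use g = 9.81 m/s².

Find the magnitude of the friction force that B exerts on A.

f ≈ 28.4 N

Normal force at the A–B interface: N₁ = m_A g = 294.3 N.
Maximum static friction on A from B: μ_s N₁ = 0.16×294.3 = 47.09 N.
P = 28.4 N is within that limit, so A and B move together (both at rest); the A–B friction is simply f₁ = P = 28.4 N.
By Newton's third law B feels 28.4 N forward from A. With B stationary, the floor's static friction on B balances it: f₂ = 28.4 N (well within μ_s(m_A+m_B)g = 424.2 N).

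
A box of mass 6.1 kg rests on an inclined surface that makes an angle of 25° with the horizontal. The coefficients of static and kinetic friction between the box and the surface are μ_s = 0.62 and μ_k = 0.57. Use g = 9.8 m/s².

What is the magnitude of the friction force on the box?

f ≈ 25.3 N (up the incline)

Perpendicular to the surface, N = m g cos θ = 6.1·9.8·cos 25° = 54.18 N.
For equilibrium along the incline, friction must balance the weight component: f = m g sin θ = 25.26 N up the slope.
Maximum static friction available: μ_s N = 0.62 × 54.18 = 33.59 N.
Since |25.26| ≤ 33.59 N, no slip — friction simply equals what equilibrium demands.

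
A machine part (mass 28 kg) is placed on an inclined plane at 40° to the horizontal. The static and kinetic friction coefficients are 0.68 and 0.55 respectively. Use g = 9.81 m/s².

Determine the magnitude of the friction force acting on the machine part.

The normal reaction is N = m g cos θ = 210.4 N.
Along the slope the weight component is m g sin θ = 176.6 N; friction must supply exactly this, acting up-slope.
Static friction can supply at most μ_s N = 143.1 N.
Since |176.6| > 143.1 N, static friction cannot hold it; the machine part slides down the incline and kinetic friction applies: f = μ_k N = 0.55 × 210.4 = 116 N.

f ≈ 116 N (up the incline)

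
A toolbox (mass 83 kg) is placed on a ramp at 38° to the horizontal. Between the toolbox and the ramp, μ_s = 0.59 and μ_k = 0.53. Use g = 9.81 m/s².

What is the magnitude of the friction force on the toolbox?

Normal force: N = m g cos θ = 83 × 9.81 × cos 38° = 641.6 N.
For equilibrium along the incline, friction must balance the weight component: f = m g sin θ = 501.3 N up the slope.
The static-friction ceiling is μ_s N = 0.59 × 641.6 = 378.6 N.
|501.3| exceeds 378.6 N, so the toolbox slips down-slope; friction is kinetic, f = μ_k N = 0.53×641.6 = 340 N.

f ≈ 340 N (up the incline)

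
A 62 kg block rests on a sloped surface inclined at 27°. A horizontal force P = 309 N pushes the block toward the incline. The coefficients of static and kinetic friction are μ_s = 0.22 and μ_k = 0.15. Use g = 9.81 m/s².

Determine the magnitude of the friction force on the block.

The horizontal push has a component P sin θ into the surface, so N = m g cos θ + P sin θ = 541.9 + 140.3 = 682.2 N.
Parallel to the incline: P cos θ − m g sin θ = 275.3 − 276.1 = -0.8051 N; the friction needed to balance this is 0.8051 N acting up the slope.
The limit of static friction is μ_s N = 150.1 N.
Since 0.8051 N is within the 150.1 N limit, the block stays put and friction is exactly 0.805 N.

f ≈ 0.805 N (up the incline)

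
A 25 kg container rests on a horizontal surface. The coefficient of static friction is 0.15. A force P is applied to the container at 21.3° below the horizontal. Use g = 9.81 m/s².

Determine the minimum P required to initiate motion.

N = m g + P sin α (the push presses the container into the horizontal surface).
At impending slip, P cos α = μ_s N = μ_s (m g + P sin α).
Solving: P (cos α − μ_s sin α) = μ_s m g → P = 0.15×245/(cos 21.3° − 0.15 sin 21.3°) = 36.8/0.8772 = 41.9 N.

P ≈ 41.9 N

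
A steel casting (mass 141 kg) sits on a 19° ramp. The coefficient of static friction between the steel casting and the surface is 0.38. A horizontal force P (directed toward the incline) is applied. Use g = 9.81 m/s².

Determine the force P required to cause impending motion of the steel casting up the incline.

At impending motion up the slope, friction acts down-slope at its limit: f = μ_s N.
Perpendicular to the incline: N = m g cos θ + P sin θ.
Along the incline: P cos θ = m g sin θ + μ_s N = m g sin θ + μ_s (m g cos θ + P sin θ).
Solving, P (cos θ − μ_s sin θ) = m g (sin θ + μ_s cos θ), so P = 141×9.81×(sin 19° + 0.38 cos 19°)/(cos 19° − 0.38 sin 19°) = 1380×0.6849/0.8218 = 1150 N.

P ≈ 1150 N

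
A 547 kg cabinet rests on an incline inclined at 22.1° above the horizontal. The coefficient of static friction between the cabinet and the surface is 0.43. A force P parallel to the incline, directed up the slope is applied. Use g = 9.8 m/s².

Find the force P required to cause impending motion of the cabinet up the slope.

P ≈ 4150 N

At impending motion up the slope, friction acts down-slope at its limit: f = μ_s N.
P is parallel to the surface, so N = m g cos θ = 4970 N.
Along the incline: P = m g sin θ + μ_s N = 2020 + 0.43×4970 = 4150 N.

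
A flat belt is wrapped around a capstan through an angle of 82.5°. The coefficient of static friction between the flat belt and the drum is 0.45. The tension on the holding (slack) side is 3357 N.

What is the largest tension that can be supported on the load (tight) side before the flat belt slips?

At impending slip the capstan equation gives T₂/T₁ = e^{μβ} with β in radians.
β = 82.5° × π/180 = 1.44 rad.
e^{μβ} = e^{0.45×1.44} = 1.912.
T₂ = T₁ · e^{μβ} = 3357 × 1.912 = 6420 N.

T_max ≈ 6420 N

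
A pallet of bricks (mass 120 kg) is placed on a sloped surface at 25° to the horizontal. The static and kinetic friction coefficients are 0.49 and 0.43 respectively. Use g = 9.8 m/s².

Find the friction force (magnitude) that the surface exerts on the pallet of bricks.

f ≈ 497 N (up the incline)

The normal reaction is N = m g cos θ = 1066 N.
For equilibrium along the incline, friction must balance the weight component: f = m g sin θ = 497 N up the slope.
Static friction can supply at most μ_s N = 522.3 N.
Since |497| ≤ 522.3 N, static friction is sufficient; f equals the required value, not μ_s N.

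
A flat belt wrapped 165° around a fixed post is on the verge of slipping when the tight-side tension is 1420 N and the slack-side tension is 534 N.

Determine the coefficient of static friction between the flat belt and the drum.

μ ≈ 0.34

T₂/T₁ = e^{μβ} → μ = ln(T₂/T₁)/β.
β = 165° = 2.88 rad.
μ = ln(1420/534)/2.88 = ln(2.659)/2.88 = 0.34.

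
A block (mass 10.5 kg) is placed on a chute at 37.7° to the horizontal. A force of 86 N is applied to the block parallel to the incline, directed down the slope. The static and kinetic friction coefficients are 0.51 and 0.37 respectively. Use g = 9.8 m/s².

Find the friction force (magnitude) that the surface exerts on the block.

f ≈ 30.1 N (up the incline)

Perpendicular to the surface, N = m g cos θ = 10.5·9.8·cos 37.7° = 81.42 N.
For equilibrium along the incline the friction force must supply f = m g sin θ + P = 62.93 + 86 = 148.9 N (positive meaning up-slope).
Maximum static friction available: μ_s N = 0.51 × 81.42 = 41.52 N.
|148.9| exceeds 41.52 N, so the block slips down-slope; friction is kinetic, f = μ_k N = 0.37×81.42 = 30.1 N.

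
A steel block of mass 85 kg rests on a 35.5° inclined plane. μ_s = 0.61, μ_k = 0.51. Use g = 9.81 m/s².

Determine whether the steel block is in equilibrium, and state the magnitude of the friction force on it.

f ≈ 346 N

N = m g cos θ = 679 N.
Down-slope weight component: m g sin θ = 484 N.
μ_s N = 414 N.
484 > 414 N, so it slides; kinetic friction f = μ_k N = 0.51×679 = 346 N.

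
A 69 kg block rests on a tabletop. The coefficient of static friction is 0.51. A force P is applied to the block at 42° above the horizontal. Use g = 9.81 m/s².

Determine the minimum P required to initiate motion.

P ≈ 318 N

N = m g − P sin α (the pull lifts the block).
At impending slip, P cos α = μ_s N = μ_s (m g − P sin α).
Solving: P (cos α + μ_s sin α) = μ_s m g → P = 0.51×677/(cos 42° + 0.51 sin 42°) = 345/1.084 = 318 N.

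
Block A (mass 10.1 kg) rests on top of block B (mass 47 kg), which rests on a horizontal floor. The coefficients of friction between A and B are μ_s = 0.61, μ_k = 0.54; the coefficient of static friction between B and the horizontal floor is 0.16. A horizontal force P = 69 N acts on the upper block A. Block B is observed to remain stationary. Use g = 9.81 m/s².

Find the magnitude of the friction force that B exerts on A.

f ≈ 53.5 N

Normal force at the A–B interface: N₁ = m_A g = 99.08 N.
So the A–B interface can sustain at most μ_s N₁ = 60.44 N of static friction.
Since P = 69 N > 60.44 N, A slides on B; the A–B friction is kinetic: f₁ = μ_k N₁ = 0.54×99.08 = 53.5 N.
By Newton's third law B feels 53.5 N forward from A. With B stationary, the floor's static friction on B balances it: f₂ = 53.5 N (well within μ_s(m_A+m_B)g = 89.62 N).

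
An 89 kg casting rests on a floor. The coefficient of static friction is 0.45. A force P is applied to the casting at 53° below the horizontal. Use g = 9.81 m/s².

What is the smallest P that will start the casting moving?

P ≈ 1620 N

N = m g + P sin α (the push presses the casting into the floor).
At impending slip, P cos α = μ_s N = μ_s (m g + P sin α).
Solving: P (cos α − μ_s sin α) = μ_s m g → P = 0.45×873/(cos 53° − 0.45 sin 53°) = 393/0.2424 = 1620 N.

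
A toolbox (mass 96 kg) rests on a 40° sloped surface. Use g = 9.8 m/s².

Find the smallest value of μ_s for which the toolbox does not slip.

At the slip threshold m g sin θ = μ_s m g cos θ, so μ_s,min = tan θ.
μ_s,min = tan 40° = 0.839.

μ_s,min ≈ 0.839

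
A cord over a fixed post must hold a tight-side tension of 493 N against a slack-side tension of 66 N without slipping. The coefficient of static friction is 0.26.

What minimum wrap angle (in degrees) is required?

β_min ≈ 443°

T₂/T₁ = e^{μβ} → β = ln(T₂/T₁)/μ.
β = ln(493/66)/0.26 = 2.011/0.26 = 7.734 rad.
In degrees: β = 7.734 × 180/π = 443°.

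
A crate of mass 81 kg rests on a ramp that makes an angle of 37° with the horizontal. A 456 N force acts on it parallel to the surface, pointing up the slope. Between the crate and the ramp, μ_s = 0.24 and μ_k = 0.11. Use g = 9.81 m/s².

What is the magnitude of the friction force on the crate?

Perpendicular to the surface, N = m g cos θ = 81·9.81·cos 37° = 634.6 N.
For equilibrium along the incline the friction force must supply f = m g sin θ − P = 478.2 − 456 = 22.21 N (positive meaning up-slope).
Static friction can supply at most μ_s N = 152.3 N.
Since |22.21| ≤ 152.3 N, no slip — friction simply equals what equilibrium demands.

f ≈ 22.2 N (up the incline)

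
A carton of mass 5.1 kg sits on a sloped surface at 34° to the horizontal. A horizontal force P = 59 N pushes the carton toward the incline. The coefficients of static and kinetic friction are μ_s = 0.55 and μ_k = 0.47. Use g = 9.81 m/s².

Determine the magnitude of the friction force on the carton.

Resolve perpendicular to the incline: N = m g cos θ + P sin θ = 5.1×9.81×cos 34° + 59×sin 34° = 74.47 N.
Parallel to the incline: P cos θ − m g sin θ = 48.91 − 27.98 = 20.94 N; the friction needed to balance this is 20.94 N acting down the slope.
The limit of static friction is μ_s N = 40.96 N.
|f_req| = 20.94 ≤ 40.96 N → the carton is in equilibrium; friction equals the required value.

f ≈ 20.9 N (down the incline)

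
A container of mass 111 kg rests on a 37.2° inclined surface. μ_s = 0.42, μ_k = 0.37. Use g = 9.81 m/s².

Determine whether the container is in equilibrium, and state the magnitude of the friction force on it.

f ≈ 321 N

N = m g cos θ = 867 N.
Down-slope weight component: m g sin θ = 658 N.
μ_s N = 364 N.
658 > 364 N, so it slides; kinetic friction f = μ_k N = 0.37×867 = 321 N.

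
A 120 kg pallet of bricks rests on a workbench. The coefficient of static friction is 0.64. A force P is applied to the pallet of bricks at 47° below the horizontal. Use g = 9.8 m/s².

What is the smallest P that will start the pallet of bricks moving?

P ≈ 3520 N

N = m g + P sin α (the push presses the pallet of bricks into the workbench).
At impending slip, P cos α = μ_s N = μ_s (m g + P sin α).
Solving: P (cos α − μ_s sin α) = μ_s m g → P = 0.64×1180/(cos 47° − 0.64 sin 47°) = 753/0.2139 = 3520 N.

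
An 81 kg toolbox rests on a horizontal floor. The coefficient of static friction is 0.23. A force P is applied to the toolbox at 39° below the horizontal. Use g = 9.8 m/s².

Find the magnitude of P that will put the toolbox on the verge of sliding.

N = m g + P sin α (the push presses the toolbox into the horizontal floor).
At impending slip, P cos α = μ_s N = μ_s (m g + P sin α).
Solving: P (cos α − μ_s sin α) = μ_s m g → P = 0.23×794/(cos 39° − 0.23 sin 39°) = 183/0.6324 = 289 N.

P ≈ 289 N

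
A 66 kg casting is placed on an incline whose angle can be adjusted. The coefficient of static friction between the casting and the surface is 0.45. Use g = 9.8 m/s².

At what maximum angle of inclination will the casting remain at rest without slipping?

At the slip threshold, m g sin θ = μ_s · m g cos θ, so tan θ = μ_s.
θ_max = arctan(0.45) = 24.2°.

θ_max ≈ 24.2°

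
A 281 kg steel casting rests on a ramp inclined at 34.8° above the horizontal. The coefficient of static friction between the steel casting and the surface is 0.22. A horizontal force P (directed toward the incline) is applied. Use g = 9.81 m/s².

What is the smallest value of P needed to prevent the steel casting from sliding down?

P_min ≈ 1140 N

The steel casting tends to slide down (tan θ > μ_s), so at the point of impending slip friction acts up-slope at its limit: f = μ_s N.
Perpendicular to the incline: N = m g cos θ + P sin θ.
Along the incline: P cos θ + μ_s N = m g sin θ, i.e. P cos θ + μ_s (m g cos θ + P sin θ) = m g sin θ.
Solving, P (cos θ + μ_s sin θ) = m g (sin θ − μ_s cos θ), so P = 2760×0.3901/0.9467 = 1140 N.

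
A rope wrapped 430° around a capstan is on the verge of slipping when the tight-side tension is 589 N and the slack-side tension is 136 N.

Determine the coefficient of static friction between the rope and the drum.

T₂/T₁ = e^{μβ} → μ = ln(T₂/T₁)/β.
β = 430° = 7.505 rad.
μ = ln(589/136)/7.505 = ln(4.331)/7.505 = 0.195.

μ ≈ 0.195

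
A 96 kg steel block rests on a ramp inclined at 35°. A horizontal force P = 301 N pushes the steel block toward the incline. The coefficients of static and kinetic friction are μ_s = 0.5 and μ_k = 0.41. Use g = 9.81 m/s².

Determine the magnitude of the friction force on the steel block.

Resolve perpendicular to the incline: N = m g cos θ + P sin θ = 96×9.81×cos 35° + 301×sin 35° = 944.1 N.
Parallel to the incline: P cos θ − m g sin θ = 246.6 − 540.2 = -293.6 N; the friction needed to balance this is 293.6 N acting up the slope.
The limit of static friction is μ_s N = 472 N.
|f_req| = 293.6 ≤ 472 N → the steel block is in equilibrium; friction equals the required value.

f ≈ 294 N (up the incline)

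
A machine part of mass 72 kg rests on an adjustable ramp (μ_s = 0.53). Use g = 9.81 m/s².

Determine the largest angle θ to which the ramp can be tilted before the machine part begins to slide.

At the slip threshold, m g sin θ = μ_s · m g cos θ, so tan θ = μ_s.
θ_max = arctan(0.53) = 27.9°.

θ_max ≈ 27.9°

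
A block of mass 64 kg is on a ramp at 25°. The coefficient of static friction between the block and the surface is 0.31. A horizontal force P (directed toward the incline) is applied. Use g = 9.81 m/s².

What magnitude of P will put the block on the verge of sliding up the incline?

At impending motion up the slope, friction acts down-slope at its limit: f = μ_s N.
Perpendicular to the incline: N = m g cos θ + P sin θ.
Along the incline: P cos θ = m g sin θ + μ_s N = m g sin θ + μ_s (m g cos θ + P sin θ).
Solving, P (cos θ − μ_s sin θ) = m g (sin θ + μ_s cos θ), so P = 64×9.81×(sin 25° + 0.31 cos 25°)/(cos 25° − 0.31 sin 25°) = 628×0.7036/0.7753 = 570 N.

P ≈ 570 N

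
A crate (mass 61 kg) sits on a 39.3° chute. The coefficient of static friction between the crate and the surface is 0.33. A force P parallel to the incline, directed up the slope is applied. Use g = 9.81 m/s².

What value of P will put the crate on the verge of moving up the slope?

At impending motion up the slope, friction acts down-slope at its limit: f = μ_s N.
P is parallel to the surface, so N = m g cos θ = 463 N.
Along the incline: P = m g sin θ + μ_s N = 379 + 0.33×463 = 532 N.

P ≈ 532 N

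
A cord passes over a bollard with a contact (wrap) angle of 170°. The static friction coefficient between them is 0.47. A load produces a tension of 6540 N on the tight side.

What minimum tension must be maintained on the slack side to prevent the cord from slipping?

T_min ≈ 1620 N

Capstan equation at impending slip: T_tight/T_slack = e^{μβ}.
β = 170° = 2.967 rad; e^{μβ} = e^{0.47×2.967} = 4.033.
T_slack = T_tight / e^{μβ} = 6540 / 4.033 = 1620 N.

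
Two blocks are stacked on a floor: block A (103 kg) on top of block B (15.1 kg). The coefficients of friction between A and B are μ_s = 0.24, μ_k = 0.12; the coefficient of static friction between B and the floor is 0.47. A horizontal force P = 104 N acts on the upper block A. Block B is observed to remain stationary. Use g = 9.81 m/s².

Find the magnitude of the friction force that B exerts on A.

f ≈ 104 N

The normal force B exerts on A is simply A's weight, N₁ = 1010 N.
Maximum static friction on A from B: μ_s N₁ = 0.24×1010 = 242.5 N.
P = 104 N is within that limit, so A and B move together (both at rest); the A–B friction is simply f₁ = P = 104 N.
By Newton's third law B feels 104 N forward from A. With B stationary, the floor's static friction on B balances it: f₂ = 104 N (well within μ_s(m_A+m_B)g = 544.5 N).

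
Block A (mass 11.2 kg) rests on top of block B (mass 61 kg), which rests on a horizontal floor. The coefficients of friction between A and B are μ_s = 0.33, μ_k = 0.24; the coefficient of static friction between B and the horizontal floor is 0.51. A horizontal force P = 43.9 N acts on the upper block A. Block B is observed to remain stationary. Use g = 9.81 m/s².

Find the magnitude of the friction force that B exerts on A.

The normal force B exerts on A is simply A's weight, N₁ = 109.9 N.
Maximum static friction on A from B: μ_s N₁ = 0.33×109.9 = 36.26 N.
Since P = 43.9 N > 36.26 N, A slides on B; the A–B friction is kinetic: f₁ = μ_k N₁ = 0.24×109.9 = 26.4 N.
B experiences an equal 26.4 N forward from A (third law). B is in equilibrium, so the floor supplies f₂ = 26.4 N of static friction (limit μ_s(m_A+m_B)g = 361.2 N, not exceeded).

f ≈ 26.4 N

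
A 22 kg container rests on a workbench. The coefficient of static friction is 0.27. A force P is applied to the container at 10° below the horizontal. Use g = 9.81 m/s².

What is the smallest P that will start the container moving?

N = m g + P sin α (the push presses the container into the workbench).
At impending slip, P cos α = μ_s N = μ_s (m g + P sin α).
Solving: P (cos α − μ_s sin α) = μ_s m g → P = 0.27×216/(cos 10° − 0.27 sin 10°) = 58.3/0.9379 = 62.1 N.

P ≈ 62.1 N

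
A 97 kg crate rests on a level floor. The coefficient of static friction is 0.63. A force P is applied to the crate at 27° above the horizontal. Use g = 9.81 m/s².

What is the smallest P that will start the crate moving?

N = m g − P sin α (the pull lifts the crate).
At impending slip, P cos α = μ_s N = μ_s (m g − P sin α).
Solving: P (cos α + μ_s sin α) = μ_s m g → P = 0.63×952/(cos 27° + 0.63 sin 27°) = 599/1.177 = 509 N.

P ≈ 509 N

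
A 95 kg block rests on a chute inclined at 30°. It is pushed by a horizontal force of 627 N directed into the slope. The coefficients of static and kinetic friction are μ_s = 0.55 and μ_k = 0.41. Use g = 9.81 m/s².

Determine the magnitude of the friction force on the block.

f ≈ 77 N (down the incline)

Normal direction: N = m g cos θ + P sin θ = 1121 N.
Parallel to the incline: P cos θ − m g sin θ = 543 − 466 = 77.02 N; the friction needed to balance this is 77.02 N acting down the slope.
Maximum static friction: μ_s N = 0.55 × 1121 = 616.3 N.
|f_req| = 77.02 ≤ 616.3 N → the block is in equilibrium; friction equals the required value.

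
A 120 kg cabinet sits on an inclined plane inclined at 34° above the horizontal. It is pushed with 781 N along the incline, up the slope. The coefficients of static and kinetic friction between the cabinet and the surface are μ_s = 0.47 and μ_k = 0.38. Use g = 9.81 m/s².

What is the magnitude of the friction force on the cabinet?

The normal reaction is N = m g cos θ = 975.9 N.
Parallel to the incline, ΣF = 0 gives f = m g sin θ − P = 658.3 − 781 = -122.7 N (up-slope positive).
The static-friction ceiling is μ_s N = 0.47 × 975.9 = 458.7 N.
Since |-122.7| ≤ 458.7 N, no slip — friction simply equals what equilibrium demands.

f ≈ 123 N (down the incline)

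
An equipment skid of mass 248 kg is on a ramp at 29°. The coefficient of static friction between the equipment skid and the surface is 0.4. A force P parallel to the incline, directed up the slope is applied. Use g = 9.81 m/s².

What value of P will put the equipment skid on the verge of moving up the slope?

At impending motion up the slope, friction acts down-slope at its limit: f = μ_s N.
P is parallel to the surface, so N = m g cos θ = 2130 N.
Along the incline: P = m g sin θ + μ_s N = 1180 + 0.4×2130 = 2030 N.

P ≈ 2030 N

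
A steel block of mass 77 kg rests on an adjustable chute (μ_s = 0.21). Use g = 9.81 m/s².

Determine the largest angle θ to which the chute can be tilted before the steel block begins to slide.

At the slip threshold, m g sin θ = μ_s · m g cos θ, so tan θ = μ_s.
θ_max = arctan(0.21) = 11.9°.

θ_max ≈ 11.9°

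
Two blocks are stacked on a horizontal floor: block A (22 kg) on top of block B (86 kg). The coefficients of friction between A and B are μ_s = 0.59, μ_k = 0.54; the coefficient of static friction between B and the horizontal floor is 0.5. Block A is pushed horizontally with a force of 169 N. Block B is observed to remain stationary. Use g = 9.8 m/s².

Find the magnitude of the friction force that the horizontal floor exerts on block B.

f ≈ 116 N

Normal force at the A–B interface: N₁ = m_A g = 215.6 N.
Maximum static friction on A from B: μ_s N₁ = 0.59×215.6 = 127.2 N.
P = 169 N exceeds that limit, so A slips over B and the interface friction becomes kinetic: f₁ = μ_k N₁ = 0.54×215.6 = 116 N.
B experiences an equal 116 N forward from A (third law). B is in equilibrium, so the floor supplies f₂ = 116 N of static friction (limit μ_s(m_A+m_B)g = 529.2 N, not exceeded).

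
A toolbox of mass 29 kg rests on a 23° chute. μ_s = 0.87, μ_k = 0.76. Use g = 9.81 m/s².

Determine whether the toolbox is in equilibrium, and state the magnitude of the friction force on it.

N = m g cos θ = 262 N.
Down-slope weight component: m g sin θ = 111 N.
μ_s N = 228 N.
111 ≤ 228 N, so it stays put; friction = 111 N.

f ≈ 111 N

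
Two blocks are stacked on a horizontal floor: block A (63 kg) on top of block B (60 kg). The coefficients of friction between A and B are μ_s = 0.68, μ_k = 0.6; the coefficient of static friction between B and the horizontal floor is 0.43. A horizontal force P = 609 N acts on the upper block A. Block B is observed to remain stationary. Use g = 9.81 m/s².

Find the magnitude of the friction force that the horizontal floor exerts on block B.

Between the blocks, N₁ = m_A g = 618 N.
Maximum static friction on A from B: μ_s N₁ = 0.68×618 = 420.3 N.
P = 609 N exceeds that limit, so A slips over B and the interface friction becomes kinetic: f₁ = μ_k N₁ = 0.6×618 = 371 N.
By Newton's third law B feels 371 N forward from A. With B stationary, the floor's static friction on B balances it: f₂ = 371 N (well within μ_s(m_A+m_B)g = 518.9 N).

f ≈ 371 N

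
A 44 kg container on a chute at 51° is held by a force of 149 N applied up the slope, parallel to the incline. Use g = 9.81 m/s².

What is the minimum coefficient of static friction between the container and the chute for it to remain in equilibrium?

μ_s,min ≈ 0.686

N = m g cos θ = 271.6 N.
Friction must make up the shortfall along the incline: f = m g sin θ − P = 335.4 − 149 = 186.4 N.
At the threshold f = μ_s N, so μ_s,min = 186.4/271.6 = 0.686.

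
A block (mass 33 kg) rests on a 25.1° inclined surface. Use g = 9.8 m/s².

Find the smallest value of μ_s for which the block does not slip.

μ_s,min ≈ 0.468

At the slip threshold m g sin θ = μ_s m g cos θ, so μ_s,min = tan θ.
μ_s,min = tan 25.1° = 0.468.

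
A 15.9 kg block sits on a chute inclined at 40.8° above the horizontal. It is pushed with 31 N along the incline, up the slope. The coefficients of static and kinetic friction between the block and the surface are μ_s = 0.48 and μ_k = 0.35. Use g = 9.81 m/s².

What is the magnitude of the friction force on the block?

Normal force: N = m g cos θ = 15.9 × 9.81 × cos 40.8° = 118.1 N.
Parallel to the incline, ΣF = 0 gives f = m g sin θ − P = 101.9 − 31 = 70.92 N (up-slope positive).
The static-friction ceiling is μ_s N = 0.48 × 118.1 = 56.68 N.
|70.92| exceeds 56.68 N, so the block slips down-slope; friction is kinetic, f = μ_k N = 0.35×118.1 = 41.3 N.

f ≈ 41.3 N (up the incline)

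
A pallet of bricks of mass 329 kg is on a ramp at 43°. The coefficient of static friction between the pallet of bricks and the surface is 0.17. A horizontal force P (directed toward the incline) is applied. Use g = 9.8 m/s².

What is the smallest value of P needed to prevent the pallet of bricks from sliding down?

The pallet of bricks tends to slide down (tan θ > μ_s), so at the point of impending slip friction acts up-slope at its limit: f = μ_s N.
Perpendicular to the incline: N = m g cos θ + P sin θ.
Along the incline: P cos θ + μ_s N = m g sin θ, i.e. P cos θ + μ_s (m g cos θ + P sin θ) = m g sin θ.
Solving, P (cos θ + μ_s sin θ) = m g (sin θ − μ_s cos θ), so P = 3220×0.5577/0.8473 = 2120 N.

P_min ≈ 2120 N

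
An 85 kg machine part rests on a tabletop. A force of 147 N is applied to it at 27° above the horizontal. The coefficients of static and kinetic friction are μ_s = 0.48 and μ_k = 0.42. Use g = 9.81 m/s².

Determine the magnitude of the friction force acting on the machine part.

f ≈ 131 N

Vertical equilibrium gives N = m g − P sin α = 767.1 N.
The horizontal driving force is P cos α = 131 N, so equilibrium needs friction f = 131 N.
The static-friction limit is μ_s N = 368.2 N.
131 ≤ 368.2 N → static; friction equals the required 131 N.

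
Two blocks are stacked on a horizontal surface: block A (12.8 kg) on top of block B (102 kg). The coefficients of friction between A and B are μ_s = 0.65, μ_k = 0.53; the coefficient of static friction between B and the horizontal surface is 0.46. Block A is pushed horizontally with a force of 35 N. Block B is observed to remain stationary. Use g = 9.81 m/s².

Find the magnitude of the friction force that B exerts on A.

The normal force B exerts on A is simply A's weight, N₁ = 125.6 N.
So the A–B interface can sustain at most μ_s N₁ = 81.62 N of static friction.
P = 35 N is within that limit, so A and B move together (both at rest); the A–B friction is simply f₁ = P = 35 N.
By Newton's third law B feels 35 N forward from A. With B stationary, the floor's static friction on B balances it: f₂ = 35 N (well within μ_s(m_A+m_B)g = 518 N).

f ≈ 35 N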